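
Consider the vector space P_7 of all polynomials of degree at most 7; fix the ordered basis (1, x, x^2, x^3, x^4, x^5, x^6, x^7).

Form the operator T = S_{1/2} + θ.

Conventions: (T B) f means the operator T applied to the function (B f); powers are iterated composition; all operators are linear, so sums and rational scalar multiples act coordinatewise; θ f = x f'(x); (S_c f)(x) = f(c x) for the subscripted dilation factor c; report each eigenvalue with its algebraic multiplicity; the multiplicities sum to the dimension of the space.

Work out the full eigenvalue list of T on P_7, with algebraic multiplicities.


λ = 1 (multiplicity 1), λ = 3/2 (multiplicity 1), λ = 9/4 (multiplicity 1), λ = 25/8 (multiplicity 1), λ = 65/16 (multiplicity 1), λ = 161/32 (multiplicity 1), λ = 385/64 (multiplicity 1), λ = 897/128 (multiplicity 1)

image of 1: 1
image of x: (3/2)x
image of x^2: (9/4)x^2
image of x^3: (25/8)x^3
image of x^4: (65/16)x^4
image of x^5: (161/32)x^5
image of x^6: (385/64)x^6
image of x^7: (897/128)x^7
the matrix is upper triangular; its diagonal is (1, 3/2, 9/4, 25/8, 65/16, 161/32, 385/64, 897/128)
for a triangular matrix the eigenvalues are the diagonal entries, with algebraic multiplicity their repetition count


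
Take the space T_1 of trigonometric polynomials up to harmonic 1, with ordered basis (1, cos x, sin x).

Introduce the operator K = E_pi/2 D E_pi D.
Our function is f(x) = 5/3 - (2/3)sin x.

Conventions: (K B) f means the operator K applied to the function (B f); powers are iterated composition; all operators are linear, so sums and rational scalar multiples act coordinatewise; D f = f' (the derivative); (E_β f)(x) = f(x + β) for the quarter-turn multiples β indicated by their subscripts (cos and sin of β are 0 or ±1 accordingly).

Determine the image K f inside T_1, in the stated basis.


D f = -(2/3)cos x
E_pi D f = (2/3)cos x
D E_pi D f = -(2/3)sin x
E_pi/2 D E_pi D f = -(2/3)cos x

g(x) = -(2/3)cos x


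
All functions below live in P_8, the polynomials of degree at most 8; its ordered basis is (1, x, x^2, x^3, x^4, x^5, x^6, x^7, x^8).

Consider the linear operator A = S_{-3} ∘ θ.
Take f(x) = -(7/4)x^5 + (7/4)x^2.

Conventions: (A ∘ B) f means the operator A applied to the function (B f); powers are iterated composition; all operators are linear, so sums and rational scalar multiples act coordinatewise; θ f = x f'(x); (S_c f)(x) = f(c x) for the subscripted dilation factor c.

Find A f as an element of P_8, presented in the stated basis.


θ f = -(35/4)x^5 + (7/2)x^2
S_{-3} θ f = (8505/4)x^5 + (63/2)x^2

g(x) = (8505/4)x^5 + (63/2)x^2


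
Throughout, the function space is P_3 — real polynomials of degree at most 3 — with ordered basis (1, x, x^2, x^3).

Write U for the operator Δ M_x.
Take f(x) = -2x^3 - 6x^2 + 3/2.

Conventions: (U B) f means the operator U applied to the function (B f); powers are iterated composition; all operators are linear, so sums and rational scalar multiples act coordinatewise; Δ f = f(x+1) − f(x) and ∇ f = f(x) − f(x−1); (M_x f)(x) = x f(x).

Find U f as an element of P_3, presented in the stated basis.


the result is g(x) = -8x^3 - 30x^2 - 26x - 13/2

M_x f = -2x^4 - 6x^3 + (3/2)x
Δ M_x f = -8x^3 - 30x^2 - 26x - 13/2


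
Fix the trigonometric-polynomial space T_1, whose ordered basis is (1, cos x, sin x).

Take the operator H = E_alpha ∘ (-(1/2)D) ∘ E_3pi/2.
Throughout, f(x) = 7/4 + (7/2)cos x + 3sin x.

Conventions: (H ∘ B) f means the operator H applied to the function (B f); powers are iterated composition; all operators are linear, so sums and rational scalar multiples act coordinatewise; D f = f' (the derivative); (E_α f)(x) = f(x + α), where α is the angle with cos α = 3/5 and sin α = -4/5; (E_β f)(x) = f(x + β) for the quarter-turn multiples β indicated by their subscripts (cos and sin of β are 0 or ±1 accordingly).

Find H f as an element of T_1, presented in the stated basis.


g(x) = (3/20)cos x - (23/10)sin x

E_3pi/2 f = 7/4 - 3cos x + (7/2)sin x
D E_3pi/2 f = (7/2)cos x + 3sin x
(-(1/2)D) E_3pi/2 f = -(7/4)cos x - (3/2)sin x
E_alpha (-(1/2)D) E_3pi/2 f = (3/20)cos x - (23/10)sin x


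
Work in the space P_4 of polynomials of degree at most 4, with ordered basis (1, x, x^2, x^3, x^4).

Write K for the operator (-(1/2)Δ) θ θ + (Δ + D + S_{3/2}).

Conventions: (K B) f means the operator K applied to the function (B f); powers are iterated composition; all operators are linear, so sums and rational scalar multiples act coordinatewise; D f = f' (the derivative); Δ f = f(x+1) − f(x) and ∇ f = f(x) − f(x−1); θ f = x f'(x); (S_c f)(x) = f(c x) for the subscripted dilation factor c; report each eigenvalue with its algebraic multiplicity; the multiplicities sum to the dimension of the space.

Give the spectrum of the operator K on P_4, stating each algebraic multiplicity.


image of 1: 1
image of x: (3/2)x + 3/2
image of x^2: (9/4)x^2 - 1
image of x^3: (27/8)x^3 - (15/2)x^2 - (21/2)x - 7/2
image of x^4: (81/16)x^4 - 24x^3 - 42x^2 - 28x - 7
the matrix is upper triangular; its diagonal is (1, 3/2, 9/4, 27/8, 81/16)
for a triangular matrix the eigenvalues are the diagonal entries, with algebraic multiplicity their repetition count

λ = 1 (multiplicity 1), λ = 3/2 (multiplicity 1), λ = 9/4 (multiplicity 1), λ = 27/8 (multiplicity 1), λ = 81/16 (multiplicity 1)


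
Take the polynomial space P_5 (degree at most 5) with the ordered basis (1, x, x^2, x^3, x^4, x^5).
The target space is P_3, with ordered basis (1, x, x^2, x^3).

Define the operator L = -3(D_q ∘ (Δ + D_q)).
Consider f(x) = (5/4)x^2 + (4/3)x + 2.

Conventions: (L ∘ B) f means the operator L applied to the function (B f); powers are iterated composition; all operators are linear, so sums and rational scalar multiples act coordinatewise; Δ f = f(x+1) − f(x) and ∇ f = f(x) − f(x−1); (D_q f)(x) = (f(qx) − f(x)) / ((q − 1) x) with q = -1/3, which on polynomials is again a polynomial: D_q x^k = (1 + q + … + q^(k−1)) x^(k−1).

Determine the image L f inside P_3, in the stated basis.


the result is g(x) = -10

Δ f = (5/2)x + 31/12
D_q f = (5/6)x + 4/3
(Δ + D_q) f = (10/3)x + 47/12
D_q (Δ + D_q) f = 10/3
(-3(D_q ∘ (Δ + D_q))) f = -10


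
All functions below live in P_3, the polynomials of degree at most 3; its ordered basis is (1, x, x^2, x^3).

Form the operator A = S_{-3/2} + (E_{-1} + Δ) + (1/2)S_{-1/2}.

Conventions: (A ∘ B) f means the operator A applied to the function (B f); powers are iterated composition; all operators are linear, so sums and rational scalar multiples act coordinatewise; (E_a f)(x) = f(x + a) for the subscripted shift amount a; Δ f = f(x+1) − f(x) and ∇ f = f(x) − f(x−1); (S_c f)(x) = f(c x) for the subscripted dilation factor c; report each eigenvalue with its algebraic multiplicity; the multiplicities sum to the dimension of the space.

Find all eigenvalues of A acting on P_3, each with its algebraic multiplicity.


image of 1: 5/2
image of x: -(3/4)x
image of x^2: (27/8)x^2 + 2
image of x^3: -(39/16)x^3 + 6x
the matrix is upper triangular; its diagonal is (5/2, -3/4, 27/8, -39/16)
for a triangular matrix the eigenvalues are the diagonal entries, with algebraic multiplicity their repetition count

λ = -39/16 (multiplicity 1), λ = -3/4 (multiplicity 1), λ = 5/2 (multiplicity 1), λ = 27/8 (multiplicity 1)


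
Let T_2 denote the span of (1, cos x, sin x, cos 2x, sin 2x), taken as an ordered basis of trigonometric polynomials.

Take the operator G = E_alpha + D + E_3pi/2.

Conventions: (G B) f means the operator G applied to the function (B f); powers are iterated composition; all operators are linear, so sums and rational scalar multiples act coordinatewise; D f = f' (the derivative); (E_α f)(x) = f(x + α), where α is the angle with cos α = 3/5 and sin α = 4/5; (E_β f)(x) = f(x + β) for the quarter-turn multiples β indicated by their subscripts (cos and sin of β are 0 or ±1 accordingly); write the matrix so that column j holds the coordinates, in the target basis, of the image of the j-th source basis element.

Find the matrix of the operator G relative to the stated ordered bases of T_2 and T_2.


image of 1: 2
image of cos x: (3/5)cos x - (4/5)sin x
image of sin x: (4/5)cos x + (3/5)sin x
image of cos 2x: -(32/25)cos 2x - (74/25)sin 2x
image of sin 2x: (74/25)cos 2x - (32/25)sin 2x
each image's coordinates form column j of the matrix

the matrix is [[2, 0, 0, 0, 0]; [0, 3/5, 4/5, 0, 0]; [0, -4/5, 3/5, 0, 0]; [0, 0, 0, -32/25, 74/25]; [0, 0, 0, -74/25, -32/25]] (rows listed top to bottom)


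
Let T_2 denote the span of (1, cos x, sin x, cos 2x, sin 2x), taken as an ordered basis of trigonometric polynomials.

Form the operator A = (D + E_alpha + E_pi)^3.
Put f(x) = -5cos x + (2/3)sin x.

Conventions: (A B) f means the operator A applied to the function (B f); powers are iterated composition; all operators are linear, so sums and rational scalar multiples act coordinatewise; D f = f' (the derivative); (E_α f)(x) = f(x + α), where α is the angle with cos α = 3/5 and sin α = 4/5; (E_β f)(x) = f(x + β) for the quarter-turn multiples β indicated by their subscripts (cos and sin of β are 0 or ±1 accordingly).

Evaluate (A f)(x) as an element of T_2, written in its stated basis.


the image equals g(x) = -(2804/125)cos x - (8359/375)sin x

D f = (2/3)cos x + 5sin x
E_alpha f = -(37/15)cos x + (22/5)sin x
E_pi f = 5cos x - (2/3)sin x
(D + E_alpha + E_pi) f = (16/5)cos x + (131/15)sin x
D (D + E_alpha + E_pi) f = (131/15)cos x - (16/5)sin x
E_alpha (D + E_alpha + E_pi) f = (668/75)cos x + (67/25)sin x
E_pi (D + E_alpha + E_pi) f = -(16/5)cos x - (131/15)sin x
(D + E_alpha + E_pi) (D + E_alpha + E_pi) f = (361/25)cos x - (694/75)sin x
D (D + E_alpha + E_pi) (D + E_alpha + E_pi) f = -(694/75)cos x - (361/25)sin x
E_alpha (D + E_alpha + E_pi) (D + E_alpha + E_pi) f = (473/375)cos x - (2138/125)sin x
E_pi (D + E_alpha + E_pi) (D + E_alpha + E_pi) f = -(361/25)cos x + (694/75)sin x
(D + E_alpha + E_pi) (D + E_alpha + E_pi) (D + E_alpha + E_pi) f = -(2804/125)cos x - (8359/375)sin x


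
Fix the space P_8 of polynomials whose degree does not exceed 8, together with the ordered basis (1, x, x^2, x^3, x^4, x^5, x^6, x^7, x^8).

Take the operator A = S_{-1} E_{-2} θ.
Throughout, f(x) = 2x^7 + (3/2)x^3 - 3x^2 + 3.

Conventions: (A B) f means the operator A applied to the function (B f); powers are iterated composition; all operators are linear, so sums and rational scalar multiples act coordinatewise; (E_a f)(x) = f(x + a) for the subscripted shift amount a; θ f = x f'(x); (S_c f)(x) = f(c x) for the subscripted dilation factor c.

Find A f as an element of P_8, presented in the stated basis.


g(x) = -14x^7 - 196x^6 - 1176x^5 - 3920x^4 - (15689/2)x^3 - 9441x^2 - 6350x - 1852

θ f = 14x^7 + (9/2)x^3 - 6x^2
E_{-2} θ f = 14x^7 - 196x^6 + 1176x^5 - 3920x^4 + (15689/2)x^3 - 9441x^2 + 6350x - 1852
S_{-1} E_{-2} θ f = -14x^7 - 196x^6 - 1176x^5 - 3920x^4 - (15689/2)x^3 - 9441x^2 - 6350x - 1852


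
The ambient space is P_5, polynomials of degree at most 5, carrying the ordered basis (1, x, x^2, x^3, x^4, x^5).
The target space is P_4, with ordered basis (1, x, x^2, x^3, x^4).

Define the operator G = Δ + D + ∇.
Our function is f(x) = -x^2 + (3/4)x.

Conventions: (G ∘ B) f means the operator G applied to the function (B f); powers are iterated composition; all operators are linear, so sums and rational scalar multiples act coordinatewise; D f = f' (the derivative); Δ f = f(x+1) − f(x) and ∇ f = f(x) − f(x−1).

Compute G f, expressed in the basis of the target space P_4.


the image equals g(x) = -6x + 9/4

Δ f = -2x - 1/4
D f = -2x + 3/4
∇ f = -2x + 7/4
(Δ + D + ∇) f = -6x + 9/4


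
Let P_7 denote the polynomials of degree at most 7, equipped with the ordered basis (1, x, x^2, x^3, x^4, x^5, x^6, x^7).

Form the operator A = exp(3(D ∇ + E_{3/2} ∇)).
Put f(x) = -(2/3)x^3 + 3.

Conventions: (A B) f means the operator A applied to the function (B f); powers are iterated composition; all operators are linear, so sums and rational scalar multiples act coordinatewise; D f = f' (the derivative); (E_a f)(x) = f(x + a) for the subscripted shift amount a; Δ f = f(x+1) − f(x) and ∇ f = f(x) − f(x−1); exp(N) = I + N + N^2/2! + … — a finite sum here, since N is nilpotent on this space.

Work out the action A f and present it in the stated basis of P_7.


order-1 term: -6x^2 - 24x - 1/2
order-2 term: -18x - 72
order-3 term: -18
the series for exp(3(D ∇ + E_{3/2} ∇)) f terminates at order 3
exp(3(D ∇ + E_{3/2} ∇)) f = -(2/3)x^3 - 6x^2 - 42x - 175/2

the image equals g(x) = -(2/3)x^3 - 6x^2 - 42x - 175/2


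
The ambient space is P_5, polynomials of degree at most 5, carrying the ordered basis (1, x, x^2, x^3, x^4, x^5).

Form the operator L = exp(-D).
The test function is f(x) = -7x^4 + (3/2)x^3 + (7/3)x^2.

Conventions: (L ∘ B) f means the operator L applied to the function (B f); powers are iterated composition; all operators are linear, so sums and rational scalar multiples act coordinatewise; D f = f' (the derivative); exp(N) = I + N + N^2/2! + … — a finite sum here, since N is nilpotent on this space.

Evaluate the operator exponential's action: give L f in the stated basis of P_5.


order-1 term: 28x^3 - (9/2)x^2 - (14/3)x
order-2 term: -42x^2 + (9/2)x + 7/3
order-3 term: 28x - 3/2
order-4 term: -7
the series for exp(-D) f terminates at order 4
exp(-D) f = -7x^4 + (59/2)x^3 - (265/6)x^2 + (167/6)x - 37/6

g(x) = -7x^4 + (59/2)x^3 - (265/6)x^2 + (167/6)x - 37/6


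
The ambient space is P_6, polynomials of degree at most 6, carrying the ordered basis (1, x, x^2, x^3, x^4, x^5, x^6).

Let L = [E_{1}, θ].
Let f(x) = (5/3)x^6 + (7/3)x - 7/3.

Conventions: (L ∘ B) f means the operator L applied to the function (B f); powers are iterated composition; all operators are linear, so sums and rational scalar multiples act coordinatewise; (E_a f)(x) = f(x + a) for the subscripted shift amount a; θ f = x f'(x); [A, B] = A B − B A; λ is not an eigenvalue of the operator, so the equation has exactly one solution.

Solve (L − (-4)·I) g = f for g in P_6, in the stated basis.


write g with unknown coordinates in the stated basis and equate coefficients in (L − (-4)·I) g = f
solving from the highest basis element down gives g = (5/12)x^6 - (5/8)x^5 - (75/32)x^4 - (25/32)x^3 + (775/128)x^2 + (4423/768)x - 6035/3072
check: L g = (5/2)x^5 + (75/8)x^4 + (25/8)x^3 - (775/32)x^2 - (1325/64)x + 4243/768
so L g − (-4)·g = (5/3)x^6 + (7/3)x - 7/3 = f ✓

g(x) = (5/12)x^6 - (5/8)x^5 - (75/32)x^4 - (25/32)x^3 + (775/128)x^2 + (4423/768)x - 6035/3072


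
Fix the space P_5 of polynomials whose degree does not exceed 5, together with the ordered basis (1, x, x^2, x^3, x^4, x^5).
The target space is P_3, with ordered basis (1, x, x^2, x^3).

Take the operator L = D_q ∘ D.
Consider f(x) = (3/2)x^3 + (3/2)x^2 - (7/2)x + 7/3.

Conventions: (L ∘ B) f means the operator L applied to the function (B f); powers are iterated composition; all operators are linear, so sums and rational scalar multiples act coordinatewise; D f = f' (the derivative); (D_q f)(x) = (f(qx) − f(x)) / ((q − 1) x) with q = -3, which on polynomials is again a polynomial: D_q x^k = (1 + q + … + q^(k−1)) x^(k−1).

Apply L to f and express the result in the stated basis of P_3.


D f = (9/2)x^2 + 3x - 7/2
D_q D f = -9x + 3

g(x) = -9x + 3


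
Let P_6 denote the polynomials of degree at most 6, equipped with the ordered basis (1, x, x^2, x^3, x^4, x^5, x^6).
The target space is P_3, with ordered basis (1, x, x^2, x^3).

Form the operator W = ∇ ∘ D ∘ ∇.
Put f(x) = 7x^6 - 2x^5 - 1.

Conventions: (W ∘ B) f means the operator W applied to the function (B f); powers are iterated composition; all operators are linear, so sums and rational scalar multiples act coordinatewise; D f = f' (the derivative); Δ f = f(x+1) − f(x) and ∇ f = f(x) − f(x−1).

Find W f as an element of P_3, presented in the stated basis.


∇ f = 42x^5 - 115x^4 + 160x^3 - 125x^2 + 52x - 9
D ∇ f = 210x^4 - 460x^3 + 480x^2 - 250x + 52
∇ (D ∘ ∇) f = 840x^3 - 2640x^2 + 3180x - 1400

the result is g(x) = 840x^3 - 2640x^2 + 3180x - 1400


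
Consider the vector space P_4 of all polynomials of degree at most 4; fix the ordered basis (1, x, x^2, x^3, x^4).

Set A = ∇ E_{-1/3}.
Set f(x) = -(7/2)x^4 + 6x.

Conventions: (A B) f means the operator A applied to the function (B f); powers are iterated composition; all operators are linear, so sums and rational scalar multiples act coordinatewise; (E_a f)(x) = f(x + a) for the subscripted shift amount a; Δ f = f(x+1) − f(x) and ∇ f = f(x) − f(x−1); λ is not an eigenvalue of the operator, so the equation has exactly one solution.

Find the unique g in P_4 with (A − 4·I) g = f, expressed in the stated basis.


the image equals g(x) = (7/8)x^4 + (7/8)x^3 - (49/32)x^2 - (253/192)x + 901/6912

write g with unknown coordinates in the stated basis and equate coefficients in (A − 4·I) g = f
solving from the highest basis element down gives g = (7/8)x^4 + (7/8)x^3 - (49/32)x^2 - (253/192)x + 901/6912
check: A g = (7/2)x^3 - (49/8)x^2 + (35/48)x + 901/1728
so A g − 4·g = -(7/2)x^4 + 6x = f ✓


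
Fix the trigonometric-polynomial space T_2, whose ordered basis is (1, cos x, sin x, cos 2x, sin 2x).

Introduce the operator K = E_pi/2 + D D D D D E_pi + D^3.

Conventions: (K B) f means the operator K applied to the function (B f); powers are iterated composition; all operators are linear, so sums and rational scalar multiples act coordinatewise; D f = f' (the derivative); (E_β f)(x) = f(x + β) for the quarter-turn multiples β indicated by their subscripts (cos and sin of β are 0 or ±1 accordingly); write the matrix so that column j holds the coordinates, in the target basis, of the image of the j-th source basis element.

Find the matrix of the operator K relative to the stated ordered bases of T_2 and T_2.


the matrix is [[1, 0, 0, 0, 0]; [0, 0, -1, 0, 0]; [0, 1, 0, 0, 0]; [0, 0, 0, -1, 24]; [0, 0, 0, -24, -1]] (rows listed top to bottom)

image of 1: 1
image of cos x: sin x
image of sin x: -cos x
image of cos 2x: -cos 2x - 24sin 2x
image of sin 2x: 24cos 2x - sin 2x
each image's coordinates form column j of the matrix


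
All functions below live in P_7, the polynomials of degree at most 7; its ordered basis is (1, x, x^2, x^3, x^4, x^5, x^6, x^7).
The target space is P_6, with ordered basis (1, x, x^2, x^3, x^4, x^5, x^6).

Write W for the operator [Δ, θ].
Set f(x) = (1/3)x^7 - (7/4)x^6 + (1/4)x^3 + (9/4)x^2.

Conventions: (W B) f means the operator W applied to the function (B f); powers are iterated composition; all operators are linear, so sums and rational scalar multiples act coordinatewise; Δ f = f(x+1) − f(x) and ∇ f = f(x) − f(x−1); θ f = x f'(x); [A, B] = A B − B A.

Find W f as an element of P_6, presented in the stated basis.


g(x) = (7/3)x^6 + (7/2)x^5 - (35/2)x^4 - (175/3)x^3 - (277/4)x^2 - (65/2)x - 35/12

θ f = (7/3)x^7 - (21/2)x^6 + (3/4)x^3 + (9/2)x^2
Δ θ f = (49/3)x^6 - 14x^5 - (455/6)x^4 - (385/3)x^3 - (425/4)x^2 - (425/12)x - 35/12
Δ f = (7/3)x^6 - (7/2)x^5 - (175/12)x^4 - (70/3)x^3 - (37/2)x^2 - (35/12)x + 13/12
θ Δ f = 14x^6 - (35/2)x^5 - (175/3)x^4 - 70x^3 - 37x^2 - (35/12)x
[Δ, θ] f = (7/3)x^6 + (7/2)x^5 - (35/2)x^4 - (175/3)x^3 - (277/4)x^2 - (65/2)x - 35/12


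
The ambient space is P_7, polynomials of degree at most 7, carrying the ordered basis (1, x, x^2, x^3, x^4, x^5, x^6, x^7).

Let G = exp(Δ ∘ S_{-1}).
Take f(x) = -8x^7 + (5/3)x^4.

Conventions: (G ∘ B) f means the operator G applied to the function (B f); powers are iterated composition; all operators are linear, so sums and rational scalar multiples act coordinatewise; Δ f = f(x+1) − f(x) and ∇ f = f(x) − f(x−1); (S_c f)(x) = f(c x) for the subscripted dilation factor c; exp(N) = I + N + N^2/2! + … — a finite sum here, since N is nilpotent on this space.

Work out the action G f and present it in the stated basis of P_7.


order-1 term: 56x^6 + 168x^5 + 280x^4 + (860/3)x^3 + 178x^2 + (188/3)x + 29/3
order-2 term: 168x^5 + 280x^3 - 10x^2 + 56x - 5/3
order-3 term: -280x^4 - 560x^3 - 840x^2 - (1700/3)x - 514/3
order-4 term: -280x^3 - 280x + 5/3
order-5 term: 168x^2 + 168x + 112
order-6 term: 56x
order-7 term: -8
the series for exp(Δ ∘ S_{-1}) f terminates at order 7
exp(Δ ∘ S_{-1}) f = -8x^7 + 56x^6 + 336x^5 + (5/3)x^4 - (820/3)x^3 - 504x^2 - 504x - 173/3

g(x) = -8x^7 + 56x^6 + 336x^5 + (5/3)x^4 - (820/3)x^3 - 504x^2 - 504x - 173/3


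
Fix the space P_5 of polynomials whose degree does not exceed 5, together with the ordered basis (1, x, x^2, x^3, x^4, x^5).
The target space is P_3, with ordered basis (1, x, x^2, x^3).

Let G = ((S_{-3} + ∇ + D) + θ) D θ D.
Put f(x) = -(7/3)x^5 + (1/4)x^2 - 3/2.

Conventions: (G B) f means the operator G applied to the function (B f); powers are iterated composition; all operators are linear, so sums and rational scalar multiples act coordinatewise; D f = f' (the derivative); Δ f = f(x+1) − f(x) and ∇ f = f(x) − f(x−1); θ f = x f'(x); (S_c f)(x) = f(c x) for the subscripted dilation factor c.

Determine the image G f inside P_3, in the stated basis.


D f = -(35/3)x^4 + (1/2)x
θ D f = -(140/3)x^4 + (1/2)x
D θ D f = -(560/3)x^3 + 1/2
S_{-3} (D θ D) f = 5040x^3 + 1/2
∇ (D θ D) f = -560x^2 + 560x - 560/3
D (D θ D) f = -560x^2
(S_{-3} + ∇ + D) (D θ D) f = 5040x^3 - 1120x^2 + 560x - 1117/6
θ (D θ D) f = -560x^3
((S_{-3} + ∇ + D) + θ) (D θ D) f = 4480x^3 - 1120x^2 + 560x - 1117/6

g(x) = 4480x^3 - 1120x^2 + 560x - 1117/6


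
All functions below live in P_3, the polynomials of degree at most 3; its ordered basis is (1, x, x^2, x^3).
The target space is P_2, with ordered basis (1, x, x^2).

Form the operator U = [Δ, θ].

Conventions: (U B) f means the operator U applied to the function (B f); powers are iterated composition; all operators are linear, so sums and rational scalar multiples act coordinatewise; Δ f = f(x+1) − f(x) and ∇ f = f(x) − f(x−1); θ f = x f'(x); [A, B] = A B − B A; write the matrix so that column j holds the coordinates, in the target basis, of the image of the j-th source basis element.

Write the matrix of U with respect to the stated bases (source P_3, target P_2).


the matrix is [[0, 1, 2, 3]; [0, 0, 2, 6]; [0, 0, 0, 3]] (rows listed top to bottom)

image of 1: 0
image of x: 1
image of x^2: 2x + 2
image of x^3: 3x^2 + 6x + 3
each image's coordinates form column j of the matrix


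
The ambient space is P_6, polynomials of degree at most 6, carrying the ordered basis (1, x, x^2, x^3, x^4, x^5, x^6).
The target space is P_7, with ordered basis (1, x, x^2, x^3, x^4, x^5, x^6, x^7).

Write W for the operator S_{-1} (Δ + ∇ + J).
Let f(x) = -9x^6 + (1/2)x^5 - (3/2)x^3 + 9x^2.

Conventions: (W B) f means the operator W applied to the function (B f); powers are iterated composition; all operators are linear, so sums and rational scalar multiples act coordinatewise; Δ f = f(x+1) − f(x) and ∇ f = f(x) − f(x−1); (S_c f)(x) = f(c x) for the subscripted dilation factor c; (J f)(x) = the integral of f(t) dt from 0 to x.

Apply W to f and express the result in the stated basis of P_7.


the result is g(x) = (9/7)x^7 + (1/12)x^6 + 108x^5 + (37/8)x^4 + 357x^3 + x^2 + 72x - 2

Δ f = -54x^5 - (265/2)x^4 - 175x^3 - (269/2)x^2 - 38x - 1
∇ f = -54x^5 + (275/2)x^4 - 185x^3 + (271/2)x^2 - 34x - 1
J f = -(9/7)x^7 + (1/12)x^6 - (3/8)x^4 + 3x^3
(Δ + ∇ + J) f = -(9/7)x^7 + (1/12)x^6 - 108x^5 + (37/8)x^4 - 357x^3 + x^2 - 72x - 2
S_{-1} (Δ + ∇ + J) f = (9/7)x^7 + (1/12)x^6 + 108x^5 + (37/8)x^4 + 357x^3 + x^2 + 72x - 2


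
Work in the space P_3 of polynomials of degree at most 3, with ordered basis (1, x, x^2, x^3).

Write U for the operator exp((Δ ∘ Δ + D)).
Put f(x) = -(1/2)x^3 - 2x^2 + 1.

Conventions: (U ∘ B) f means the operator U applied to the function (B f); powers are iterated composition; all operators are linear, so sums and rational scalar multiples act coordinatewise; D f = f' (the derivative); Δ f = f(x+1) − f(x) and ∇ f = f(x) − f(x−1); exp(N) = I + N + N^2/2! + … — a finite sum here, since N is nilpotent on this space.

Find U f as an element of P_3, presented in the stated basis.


order-1 term: -(3/2)x^2 - 7x - 7
order-2 term: -(3/2)x - 5
order-3 term: -1/2
the series for exp((Δ ∘ Δ + D)) f terminates at order 3
exp((Δ ∘ Δ + D)) f = -(1/2)x^3 - (7/2)x^2 - (17/2)x - 23/2

the image equals g(x) = -(1/2)x^3 - (7/2)x^2 - (17/2)x - 23/2


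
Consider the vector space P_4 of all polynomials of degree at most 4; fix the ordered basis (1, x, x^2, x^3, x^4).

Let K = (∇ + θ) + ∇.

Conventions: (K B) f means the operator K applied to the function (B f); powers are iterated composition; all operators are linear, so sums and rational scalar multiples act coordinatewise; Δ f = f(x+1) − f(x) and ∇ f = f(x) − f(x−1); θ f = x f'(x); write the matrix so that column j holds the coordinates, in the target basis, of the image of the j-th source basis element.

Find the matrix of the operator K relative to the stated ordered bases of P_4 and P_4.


image of 1: 0
image of x: x + 2
image of x^2: 2x^2 + 4x - 2
image of x^3: 3x^3 + 6x^2 - 6x + 2
image of x^4: 4x^4 + 8x^3 - 12x^2 + 8x - 2
each image's coordinates form column j of the matrix

the matrix is [[0, 2, -2, 2, -2]; [0, 1, 4, -6, 8]; [0, 0, 2, 6, -12]; [0, 0, 0, 3, 8]; [0, 0, 0, 0, 4]] (rows listed top to bottom)


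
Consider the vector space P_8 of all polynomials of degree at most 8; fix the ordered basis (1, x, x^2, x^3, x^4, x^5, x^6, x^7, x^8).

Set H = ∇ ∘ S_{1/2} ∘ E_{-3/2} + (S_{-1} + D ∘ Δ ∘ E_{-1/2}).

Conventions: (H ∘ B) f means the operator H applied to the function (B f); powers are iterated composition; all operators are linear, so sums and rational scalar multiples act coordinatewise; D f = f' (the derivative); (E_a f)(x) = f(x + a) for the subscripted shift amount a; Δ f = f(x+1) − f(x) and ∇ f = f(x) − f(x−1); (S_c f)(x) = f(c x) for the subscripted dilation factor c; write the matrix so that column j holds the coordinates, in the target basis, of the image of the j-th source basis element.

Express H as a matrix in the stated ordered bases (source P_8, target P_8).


the matrix is [[1, 1/2, 1/4, 37/8, -159/16, 781/32, -3343/64, 14197/128, -58943/256]; [0, -1, 1/2, 27/8, 37/4, -715/32, 2343/32, -23233/128, 14197/32]; [0, 0, 1, 3/8, 75/8, 185/16, -1665/64, 16401/128, -22897/64]; [0, 0, 0, -1, 1/4, 285/16, 185/16, -1645/128, 5467/32]; [0, 0, 0, 0, 1, 5/32, 1815/64, 1295/128, 2835/128]; [0, 0, 0, 0, 0, -1, 3/32, 5229/128, 259/32]; [0, 0, 0, 0, 0, 0, 1, 7/128, 3535/64]; [0, 0, 0, 0, 0, 0, 0, -1, 1/32]; [0, 0, 0, 0, 0, 0, 0, 0, 1]] (rows listed top to bottom)

image of 1: 1
image of x: -x + 1/2
image of x^2: x^2 + (1/2)x + 1/4
image of x^3: -x^3 + (3/8)x^2 + (27/8)x + 37/8
image of x^4: x^4 + (1/4)x^3 + (75/8)x^2 + (37/4)x - 159/16
image of x^5: -x^5 + (5/32)x^4 + (285/16)x^3 + (185/16)x^2 - (715/32)x + 781/32
image of x^6: x^6 + (3/32)x^5 + (1815/64)x^4 + (185/16)x^3 - (1665/64)x^2 + (2343/32)x - 3343/64
image of x^7: -x^7 + (7/128)x^6 + (5229/128)x^5 + (1295/128)x^4 - (1645/128)x^3 + (16401/128)x^2 - (23233/128)x + 14197/128
image of x^8: x^8 + (1/32)x^7 + (3535/64)x^6 + (259/32)x^5 + (2835/128)x^4 + (5467/32)x^3 - (22897/64)x^2 + (14197/32)x - 58943/256
each image's coordinates form column j of the matrix


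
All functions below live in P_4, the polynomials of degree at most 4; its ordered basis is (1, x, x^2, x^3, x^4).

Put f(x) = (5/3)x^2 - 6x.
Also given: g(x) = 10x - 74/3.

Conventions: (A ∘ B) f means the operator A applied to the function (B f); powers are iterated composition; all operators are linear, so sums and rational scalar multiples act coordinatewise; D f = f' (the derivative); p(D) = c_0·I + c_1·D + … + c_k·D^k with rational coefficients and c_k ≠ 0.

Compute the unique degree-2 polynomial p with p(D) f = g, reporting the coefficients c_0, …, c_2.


D^0 f = (5/3)x^2 - 6x
D^1 f = (10/3)x - 6
D^2 f = 10/3
matching coefficients of g against c_0 f + c_1 Df + … from the top degree down determines the c_i
solution: c_0 = 0, c_1 = 3, c_2 = -2

c_0 = 0, c_1 = 3, c_2 = -2


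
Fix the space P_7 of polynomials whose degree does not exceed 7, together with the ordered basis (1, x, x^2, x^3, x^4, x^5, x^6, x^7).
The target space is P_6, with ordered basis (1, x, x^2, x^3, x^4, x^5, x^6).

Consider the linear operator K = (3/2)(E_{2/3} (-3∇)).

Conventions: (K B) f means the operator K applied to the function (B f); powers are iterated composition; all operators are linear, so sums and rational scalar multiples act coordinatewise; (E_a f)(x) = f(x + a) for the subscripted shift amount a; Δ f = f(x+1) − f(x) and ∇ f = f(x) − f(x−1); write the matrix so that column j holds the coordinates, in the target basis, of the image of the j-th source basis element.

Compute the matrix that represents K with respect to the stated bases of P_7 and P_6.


image of 1: 0
image of x: -9/2
image of x^2: -9x - 3/2
image of x^3: -(27/2)x^2 - (9/2)x - 3/2
image of x^4: -18x^3 - 9x^2 - 6x - 5/6
image of x^5: -(45/2)x^4 - 15x^3 - 15x^2 - (25/6)x - 11/18
image of x^6: -27x^5 - (45/2)x^4 - 30x^3 - (25/2)x^2 - (11/3)x - 7/18
image of x^7: -(63/2)x^6 - (63/2)x^5 - (105/2)x^4 - (175/6)x^3 - (77/6)x^2 - (49/18)x - 43/162
each image's coordinates form column j of the matrix

the matrix is [[0, -9/2, -3/2, -3/2, -5/6, -11/18, -7/18, -43/162]; [0, 0, -9, -9/2, -6, -25/6, -11/3, -49/18]; [0, 0, 0, -27/2, -9, -15, -25/2, -77/6]; [0, 0, 0, 0, -18, -15, -30, -175/6]; [0, 0, 0, 0, 0, -45/2, -45/2, -105/2]; [0, 0, 0, 0, 0, 0, -27, -63/2]; [0, 0, 0, 0, 0, 0, 0, -63/2]] (rows listed top to bottom)


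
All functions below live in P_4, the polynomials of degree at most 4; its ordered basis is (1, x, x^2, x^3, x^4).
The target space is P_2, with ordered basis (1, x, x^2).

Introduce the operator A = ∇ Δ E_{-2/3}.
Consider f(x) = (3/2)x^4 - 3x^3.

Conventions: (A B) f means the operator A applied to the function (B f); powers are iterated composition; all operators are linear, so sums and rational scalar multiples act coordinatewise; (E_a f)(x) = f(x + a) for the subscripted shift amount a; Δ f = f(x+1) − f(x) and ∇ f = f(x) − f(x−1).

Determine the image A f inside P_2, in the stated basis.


E_{-2/3} f = (3/2)x^4 - 7x^3 + 10x^2 - (52/9)x + 32/27
Δ E_{-2/3} f = 6x^3 - 12x^2 + 5x - 23/18
∇ Δ E_{-2/3} f = 18x^2 - 42x + 23

the result is g(x) = 18x^2 - 42x + 23


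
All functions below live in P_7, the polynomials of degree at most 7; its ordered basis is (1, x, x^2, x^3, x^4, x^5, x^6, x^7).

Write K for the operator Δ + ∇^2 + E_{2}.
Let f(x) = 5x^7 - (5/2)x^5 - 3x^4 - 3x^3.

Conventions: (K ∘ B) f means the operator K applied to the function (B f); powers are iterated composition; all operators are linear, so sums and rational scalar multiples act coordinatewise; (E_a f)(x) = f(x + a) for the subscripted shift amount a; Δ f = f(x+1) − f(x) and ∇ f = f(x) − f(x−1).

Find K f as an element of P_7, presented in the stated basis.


Δ f = 35x^6 + 105x^5 + (325/2)x^4 + 138x^3 + 53x^2 + (3/2)x - 7/2
∇ f = 35x^6 - 105x^5 + (325/2)x^4 - 162x^3 + 89x^2 - (51/2)x + 5/2
∇ ∇ f = 210x^5 - 1050x^4 + 2400x^3 - 3036x^2 + 2049x - 579
E_{2} f = 5x^7 + 70x^6 + (835/2)x^5 + 1372x^4 + 2673x^3 + 3070x^2 + 1908x + 488
(Δ + ∇^2 + E_{2}) f = 5x^7 + 105x^6 + (1465/2)x^5 + (969/2)x^4 + 5211x^3 + 87x^2 + (7917/2)x - 189/2

g(x) = 5x^7 + 105x^6 + (1465/2)x^5 + (969/2)x^4 + 5211x^3 + 87x^2 + (7917/2)x - 189/2


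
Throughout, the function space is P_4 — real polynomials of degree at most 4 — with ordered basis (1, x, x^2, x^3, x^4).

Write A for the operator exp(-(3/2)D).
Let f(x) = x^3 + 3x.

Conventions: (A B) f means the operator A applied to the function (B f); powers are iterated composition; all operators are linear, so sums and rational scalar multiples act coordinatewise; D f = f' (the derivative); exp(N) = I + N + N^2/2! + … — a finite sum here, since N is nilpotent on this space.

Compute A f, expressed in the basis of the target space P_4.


order-1 term: -(9/2)x^2 - 9/2
order-2 term: (27/4)x
order-3 term: -27/8
the series for exp(-(3/2)D) f terminates at order 3
exp(-(3/2)D) f = x^3 - (9/2)x^2 + (39/4)x - 63/8

g(x) = x^3 - (9/2)x^2 + (39/4)x - 63/8


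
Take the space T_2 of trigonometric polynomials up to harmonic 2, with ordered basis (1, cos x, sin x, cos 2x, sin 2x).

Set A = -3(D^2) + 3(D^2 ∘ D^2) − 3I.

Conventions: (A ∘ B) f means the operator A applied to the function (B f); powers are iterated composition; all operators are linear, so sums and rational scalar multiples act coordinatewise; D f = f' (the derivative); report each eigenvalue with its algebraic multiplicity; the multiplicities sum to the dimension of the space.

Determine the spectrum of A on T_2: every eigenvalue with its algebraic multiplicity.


λ = -3 (multiplicity 1), λ = 3 (multiplicity 2), λ = 57 (multiplicity 2)

image of 1: -3
image of cos x: 3cos x
image of sin x: 3sin x
image of cos 2x: 57cos 2x
image of sin 2x: 57sin 2x
the matrix is diagonal; its diagonal is (-3, 3, 3, 57, 57)
for a triangular matrix the eigenvalues are the diagonal entries, with algebraic multiplicity their repetition count


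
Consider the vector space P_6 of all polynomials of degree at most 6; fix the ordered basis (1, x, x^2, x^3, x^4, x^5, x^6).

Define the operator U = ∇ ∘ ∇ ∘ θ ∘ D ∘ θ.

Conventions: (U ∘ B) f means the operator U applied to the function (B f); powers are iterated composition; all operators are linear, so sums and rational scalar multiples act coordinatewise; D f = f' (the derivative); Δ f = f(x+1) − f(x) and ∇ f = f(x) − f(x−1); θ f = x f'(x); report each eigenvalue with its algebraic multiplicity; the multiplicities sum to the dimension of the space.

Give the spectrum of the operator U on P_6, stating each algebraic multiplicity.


λ = 0 (multiplicity 7)

image of 1: 0
image of x: 0
image of x^2: 0
image of x^3: 36
image of x^4: 288x - 288
image of x^5: 1200x^2 - 2400x + 1400
image of x^6: 3600x^3 - 10800x^2 + 12600x - 5400
the matrix is upper triangular; its diagonal is (0, 0, 0, 0, 0, 0, 0)
for a triangular matrix the eigenvalues are the diagonal entries, with algebraic multiplicity their repetition count


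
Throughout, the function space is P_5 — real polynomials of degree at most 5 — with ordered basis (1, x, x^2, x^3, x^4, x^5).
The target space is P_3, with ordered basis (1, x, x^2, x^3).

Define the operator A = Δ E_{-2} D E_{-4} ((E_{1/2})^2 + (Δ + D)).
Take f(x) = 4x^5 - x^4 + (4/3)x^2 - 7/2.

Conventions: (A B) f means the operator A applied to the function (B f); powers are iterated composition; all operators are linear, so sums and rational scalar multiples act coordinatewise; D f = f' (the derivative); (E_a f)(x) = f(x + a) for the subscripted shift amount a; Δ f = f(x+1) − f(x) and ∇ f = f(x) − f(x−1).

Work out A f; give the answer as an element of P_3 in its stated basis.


E_{1/2} f = 4x^5 + 9x^4 + 8x^3 + (29/6)x^2 + (25/12)x - 149/48
E_{1/2} E_{1/2} f = 4x^5 + 19x^4 + 36x^3 + (106/3)x^2 + (56/3)x + 5/6
Δ f = 20x^4 + 36x^3 + 34x^2 + (56/3)x + 13/3
D f = 20x^4 - 4x^3 + (8/3)x
(Δ + D) f = 40x^4 + 32x^3 + 34x^2 + (64/3)x + 13/3
((E_{1/2})^2 + (Δ + D)) f = 4x^5 + 59x^4 + 68x^3 + (208/3)x^2 + 40x + 31/6
E_{-4} ((E_{1/2})^2 + (Δ + D)) f = 4x^5 - 21x^4 - 236x^3 + (7072/3)x^2 - (21704/3)x + 15221/2
D E_{-4} ((E_{1/2})^2 + (Δ + D)) f = 20x^4 - 84x^3 - 708x^2 + (14144/3)x - 21704/3
E_{-2} (D E_{-4}) ((E_{1/2})^2 + (Δ + D)) f = 20x^4 - 244x^3 + 276x^2 + (17696/3)x - 18504
Δ (E_{-2} D E_{-4}) ((E_{1/2})^2 + (Δ + D)) f = 80x^3 - 612x^2 - 100x + 17852/3

the result is g(x) = 80x^3 - 612x^2 - 100x + 17852/3


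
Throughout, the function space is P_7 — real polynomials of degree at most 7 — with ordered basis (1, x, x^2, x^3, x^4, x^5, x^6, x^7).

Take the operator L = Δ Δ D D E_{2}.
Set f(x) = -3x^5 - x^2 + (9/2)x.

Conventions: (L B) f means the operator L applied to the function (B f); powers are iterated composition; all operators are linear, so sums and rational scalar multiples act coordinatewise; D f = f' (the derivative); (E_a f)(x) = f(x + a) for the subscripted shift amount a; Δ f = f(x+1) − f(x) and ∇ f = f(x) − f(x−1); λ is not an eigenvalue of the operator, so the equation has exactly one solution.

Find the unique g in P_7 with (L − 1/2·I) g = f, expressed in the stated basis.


the image equals g(x) = 6x^5 + 2x^2 + 1431x + 4320

write g with unknown coordinates in the stated basis and equate coefficients in (L − 1/2·I) g = f
solving from the highest basis element down gives g = 6x^5 + 2x^2 + 1431x + 4320
check: L g = 720x + 2160
so L g − 1/2·g = -3x^5 - x^2 + (9/2)x = f ✓


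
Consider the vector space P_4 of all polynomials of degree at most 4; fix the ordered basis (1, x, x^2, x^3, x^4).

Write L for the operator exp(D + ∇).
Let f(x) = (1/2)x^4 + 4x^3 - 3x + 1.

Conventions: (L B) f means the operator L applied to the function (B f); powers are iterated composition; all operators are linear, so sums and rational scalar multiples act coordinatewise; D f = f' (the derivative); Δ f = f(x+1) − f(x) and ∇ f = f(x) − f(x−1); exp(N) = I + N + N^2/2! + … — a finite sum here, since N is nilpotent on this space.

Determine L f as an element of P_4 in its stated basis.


order-1 term: 4x^3 + 21x^2 - 10x - 5/2
order-2 term: 12x^2 + 36x - 37/2
order-3 term: 16x + 20
order-4 term: 8
the series for exp(D + ∇) f terminates at order 4
exp(D + ∇) f = (1/2)x^4 + 8x^3 + 33x^2 + 39x + 8

the image equals g(x) = (1/2)x^4 + 8x^3 + 33x^2 + 39x + 8


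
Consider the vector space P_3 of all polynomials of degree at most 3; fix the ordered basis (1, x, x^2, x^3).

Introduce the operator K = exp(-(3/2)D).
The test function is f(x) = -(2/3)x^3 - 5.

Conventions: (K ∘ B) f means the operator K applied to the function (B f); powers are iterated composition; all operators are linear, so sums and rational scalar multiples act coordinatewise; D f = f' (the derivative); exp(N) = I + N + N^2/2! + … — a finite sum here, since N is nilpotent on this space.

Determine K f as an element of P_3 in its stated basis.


order-1 term: 3x^2
order-2 term: -(9/2)x
order-3 term: 9/4
the series for exp(-(3/2)D) f terminates at order 3
exp(-(3/2)D) f = -(2/3)x^3 + 3x^2 - (9/2)x - 11/4

g(x) = -(2/3)x^3 + 3x^2 - (9/2)x - 11/4


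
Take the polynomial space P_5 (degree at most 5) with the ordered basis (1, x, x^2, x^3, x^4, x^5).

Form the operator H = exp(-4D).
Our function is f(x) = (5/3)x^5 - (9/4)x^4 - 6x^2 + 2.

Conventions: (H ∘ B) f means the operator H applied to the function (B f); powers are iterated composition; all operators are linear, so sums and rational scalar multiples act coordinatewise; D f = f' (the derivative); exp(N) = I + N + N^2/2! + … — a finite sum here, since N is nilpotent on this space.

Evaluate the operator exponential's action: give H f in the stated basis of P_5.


order-1 term: -(100/3)x^4 + 36x^3 + 48x
order-2 term: (800/3)x^3 - 216x^2 - 96
order-3 term: -(3200/3)x^2 + 576x
order-4 term: (6400/3)x - 576
order-5 term: -5120/3
the series for exp(-4D) f terminates at order 5
exp(-4D) f = (5/3)x^5 - (427/12)x^4 + (908/3)x^3 - (3866/3)x^2 + (8272/3)x - 7130/3

the result is g(x) = (5/3)x^5 - (427/12)x^4 + (908/3)x^3 - (3866/3)x^2 + (8272/3)x - 7130/3


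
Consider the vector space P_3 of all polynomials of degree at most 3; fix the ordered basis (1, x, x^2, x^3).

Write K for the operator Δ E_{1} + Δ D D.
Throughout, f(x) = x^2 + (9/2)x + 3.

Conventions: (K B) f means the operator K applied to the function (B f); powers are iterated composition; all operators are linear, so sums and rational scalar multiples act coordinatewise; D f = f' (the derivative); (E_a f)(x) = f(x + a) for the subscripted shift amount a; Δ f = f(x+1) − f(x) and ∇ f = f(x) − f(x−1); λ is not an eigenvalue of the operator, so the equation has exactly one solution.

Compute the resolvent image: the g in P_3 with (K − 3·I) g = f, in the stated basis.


the image equals g(x) = -(1/3)x^2 - (31/18)x - 103/54

write g with unknown coordinates in the stated basis and equate coefficients in (K − 3·I) g = f
solving from the highest basis element down gives g = -(1/3)x^2 - (31/18)x - 103/54
check: K g = -(2/3)x - 49/18
so K g − 3·g = x^2 + (9/2)x + 3 = f ✓
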